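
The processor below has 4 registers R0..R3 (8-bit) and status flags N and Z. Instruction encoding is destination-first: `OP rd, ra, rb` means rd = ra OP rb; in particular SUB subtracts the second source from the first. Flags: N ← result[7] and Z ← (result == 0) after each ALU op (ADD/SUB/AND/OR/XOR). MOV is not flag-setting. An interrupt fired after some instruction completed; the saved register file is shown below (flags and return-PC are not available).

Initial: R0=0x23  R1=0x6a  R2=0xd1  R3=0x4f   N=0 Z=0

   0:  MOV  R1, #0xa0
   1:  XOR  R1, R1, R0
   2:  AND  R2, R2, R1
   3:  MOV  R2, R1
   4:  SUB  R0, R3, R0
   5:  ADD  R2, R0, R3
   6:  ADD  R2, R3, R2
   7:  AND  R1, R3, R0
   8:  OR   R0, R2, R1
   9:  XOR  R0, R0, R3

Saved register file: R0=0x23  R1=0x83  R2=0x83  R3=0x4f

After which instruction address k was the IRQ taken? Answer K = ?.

K = 3

after  0: R0=0x23 R1=0xa0 R2=0xd1 R3=0x4f  N=0 Z=0
after  1: R0=0x23 R1=0x83 R2=0xd1 R3=0x4f  N=1 Z=0
after  2: R0=0x23 R1=0x83 R2=0x81 R3=0x4f  N=1 Z=0
after  3: R0=0x23 R1=0x83 R2=0x83 R3=0x4f  N=1 Z=0
-- IRQ taken; context saved, return-PC = 4 --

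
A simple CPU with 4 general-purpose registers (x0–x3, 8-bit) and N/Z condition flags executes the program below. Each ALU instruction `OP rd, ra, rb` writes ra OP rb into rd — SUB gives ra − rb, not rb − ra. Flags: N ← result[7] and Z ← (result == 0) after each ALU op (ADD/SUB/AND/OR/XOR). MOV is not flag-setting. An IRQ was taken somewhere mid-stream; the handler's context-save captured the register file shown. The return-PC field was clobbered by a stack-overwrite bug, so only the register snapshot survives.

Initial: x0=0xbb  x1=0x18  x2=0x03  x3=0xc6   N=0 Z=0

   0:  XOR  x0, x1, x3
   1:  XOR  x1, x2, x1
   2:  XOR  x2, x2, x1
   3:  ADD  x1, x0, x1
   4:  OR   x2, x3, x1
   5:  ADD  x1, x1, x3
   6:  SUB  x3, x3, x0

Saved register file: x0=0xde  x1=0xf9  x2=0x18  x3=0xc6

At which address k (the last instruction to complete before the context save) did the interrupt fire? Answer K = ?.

after  0: x0=0xde x1=0x18 x2=0x03 x3=0xc6  N=1 Z=0
after  1: x0=0xde x1=0x1b x2=0x03 x3=0xc6  N=0 Z=0
after  2: x0=0xde x1=0x1b x2=0x18 x3=0xc6  N=0 Z=0
after  3: x0=0xde x1=0xf9 x2=0x18 x3=0xc6  N=1 Z=0
-- IRQ taken; context saved, return-PC = 4 --

K = 3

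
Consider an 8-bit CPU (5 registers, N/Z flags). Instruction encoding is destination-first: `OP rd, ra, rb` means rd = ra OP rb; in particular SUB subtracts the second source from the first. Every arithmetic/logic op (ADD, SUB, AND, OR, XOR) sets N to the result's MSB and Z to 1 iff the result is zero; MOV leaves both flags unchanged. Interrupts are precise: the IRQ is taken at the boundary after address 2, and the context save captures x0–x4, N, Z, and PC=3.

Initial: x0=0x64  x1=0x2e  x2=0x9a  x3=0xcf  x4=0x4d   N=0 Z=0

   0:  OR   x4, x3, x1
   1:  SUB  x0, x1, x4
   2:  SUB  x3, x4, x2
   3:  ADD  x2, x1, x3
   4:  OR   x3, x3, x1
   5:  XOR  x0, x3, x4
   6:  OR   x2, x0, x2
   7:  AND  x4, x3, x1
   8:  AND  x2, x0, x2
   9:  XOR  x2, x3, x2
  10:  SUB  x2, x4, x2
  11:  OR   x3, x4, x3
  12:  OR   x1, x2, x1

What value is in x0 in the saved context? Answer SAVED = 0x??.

after  0: x0=0x64 x1=0x2e x2=0x9a x3=0xcf x4=0xef  N=1 Z=0
after  1: x0=0x3f x1=0x2e x2=0x9a x3=0xcf x4=0xef  N=0 Z=0
after  2: x0=0x3f x1=0x2e x2=0x9a x3=0x55 x4=0xef  N=0 Z=0
-- IRQ taken; context saved, return-PC = 3 --

SAVED = 0x3f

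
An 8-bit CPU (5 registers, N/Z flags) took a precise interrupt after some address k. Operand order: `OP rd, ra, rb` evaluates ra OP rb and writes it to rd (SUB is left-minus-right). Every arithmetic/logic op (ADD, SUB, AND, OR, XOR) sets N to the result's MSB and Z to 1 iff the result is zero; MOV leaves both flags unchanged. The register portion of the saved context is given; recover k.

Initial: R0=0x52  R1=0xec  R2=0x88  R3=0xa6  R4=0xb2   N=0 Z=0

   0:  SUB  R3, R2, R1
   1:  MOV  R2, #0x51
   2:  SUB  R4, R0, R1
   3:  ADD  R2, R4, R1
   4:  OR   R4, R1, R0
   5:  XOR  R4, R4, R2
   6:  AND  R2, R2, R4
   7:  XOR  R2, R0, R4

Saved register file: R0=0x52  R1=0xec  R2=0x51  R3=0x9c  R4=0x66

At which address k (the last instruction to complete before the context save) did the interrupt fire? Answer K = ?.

K = 2

after  0: R0=0x52 R1=0xec R2=0x88 R3=0x9c R4=0xb2  N=1 Z=0
after  1: R0=0x52 R1=0xec R2=0x51 R3=0x9c R4=0xb2  N=1 Z=0
after  2: R0=0x52 R1=0xec R2=0x51 R3=0x9c R4=0x66  N=0 Z=0
-- IRQ taken; context saved, return-PC = 3 --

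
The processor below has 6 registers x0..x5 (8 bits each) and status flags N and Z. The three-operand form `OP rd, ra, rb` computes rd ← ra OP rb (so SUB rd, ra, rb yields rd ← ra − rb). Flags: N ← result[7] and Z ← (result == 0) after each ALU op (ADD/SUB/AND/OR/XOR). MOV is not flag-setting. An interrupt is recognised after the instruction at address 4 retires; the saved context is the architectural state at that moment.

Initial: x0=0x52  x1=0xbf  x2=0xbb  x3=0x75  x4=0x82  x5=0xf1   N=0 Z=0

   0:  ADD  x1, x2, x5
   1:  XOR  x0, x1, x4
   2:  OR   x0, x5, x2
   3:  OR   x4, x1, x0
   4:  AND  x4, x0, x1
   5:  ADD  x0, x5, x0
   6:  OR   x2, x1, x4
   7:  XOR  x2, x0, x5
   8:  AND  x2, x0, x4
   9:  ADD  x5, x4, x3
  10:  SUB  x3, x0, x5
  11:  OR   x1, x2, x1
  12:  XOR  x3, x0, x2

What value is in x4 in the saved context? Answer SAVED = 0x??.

after  0: x0=0x52 x1=0xac x2=0xbb x3=0x75 x4=0x82 x5=0xf1  N=1 Z=0
after  1: x0=0x2e x1=0xac x2=0xbb x3=0x75 x4=0x82 x5=0xf1  N=0 Z=0
after  2: x0=0xfb x1=0xac x2=0xbb x3=0x75 x4=0x82 x5=0xf1  N=1 Z=0
after  3: x0=0xfb x1=0xac x2=0xbb x3=0x75 x4=0xff x5=0xf1  N=1 Z=0
after  4: x0=0xfb x1=0xac x2=0xbb x3=0x75 x4=0xa8 x5=0xf1  N=1 Z=0
-- IRQ taken; context saved, return-PC = 5 --

SAVED = 0xa8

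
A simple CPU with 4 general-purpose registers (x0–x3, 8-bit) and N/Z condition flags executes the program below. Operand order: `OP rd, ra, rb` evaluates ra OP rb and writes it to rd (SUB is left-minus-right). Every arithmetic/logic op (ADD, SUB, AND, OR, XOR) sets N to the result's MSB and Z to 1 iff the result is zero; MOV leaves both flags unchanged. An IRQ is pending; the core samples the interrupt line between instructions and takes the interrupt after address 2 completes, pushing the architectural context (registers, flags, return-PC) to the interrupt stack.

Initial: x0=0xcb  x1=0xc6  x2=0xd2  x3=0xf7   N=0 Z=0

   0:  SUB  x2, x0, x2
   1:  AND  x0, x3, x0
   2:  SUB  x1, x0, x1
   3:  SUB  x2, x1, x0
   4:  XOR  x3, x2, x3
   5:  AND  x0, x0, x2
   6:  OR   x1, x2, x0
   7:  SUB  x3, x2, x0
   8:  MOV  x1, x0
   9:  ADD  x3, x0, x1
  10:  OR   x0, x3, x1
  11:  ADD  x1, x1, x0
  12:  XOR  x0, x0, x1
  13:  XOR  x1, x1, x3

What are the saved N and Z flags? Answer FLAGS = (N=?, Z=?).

after  0: x0=0xcb x1=0xc6 x2=0xf9 x3=0xf7  N=1 Z=0
after  1: x0=0xc3 x1=0xc6 x2=0xf9 x3=0xf7  N=1 Z=0
after  2: x0=0xc3 x1=0xfd x2=0xf9 x3=0xf7  N=1 Z=0
-- IRQ taken; context saved, return-PC = 3 --

FLAGS = (N=1, Z=0)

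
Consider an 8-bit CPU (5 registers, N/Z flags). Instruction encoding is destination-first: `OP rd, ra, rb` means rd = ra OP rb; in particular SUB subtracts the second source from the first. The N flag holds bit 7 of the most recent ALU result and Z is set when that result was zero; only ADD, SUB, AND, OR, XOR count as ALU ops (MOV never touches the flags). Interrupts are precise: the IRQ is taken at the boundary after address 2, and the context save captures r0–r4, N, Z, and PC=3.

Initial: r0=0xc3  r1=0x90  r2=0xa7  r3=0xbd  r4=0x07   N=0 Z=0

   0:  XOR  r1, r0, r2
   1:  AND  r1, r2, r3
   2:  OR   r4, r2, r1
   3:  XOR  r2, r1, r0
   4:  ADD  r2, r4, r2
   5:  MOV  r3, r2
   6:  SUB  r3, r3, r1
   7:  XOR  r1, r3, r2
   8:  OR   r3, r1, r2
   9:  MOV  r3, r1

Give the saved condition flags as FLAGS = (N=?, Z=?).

after  0: r0=0xc3 r1=0x64 r2=0xa7 r3=0xbd r4=0x07  N=0 Z=0
after  1: r0=0xc3 r1=0xa5 r2=0xa7 r3=0xbd r4=0x07  N=1 Z=0
after  2: r0=0xc3 r1=0xa5 r2=0xa7 r3=0xbd r4=0xa7  N=1 Z=0
-- IRQ taken; context saved, return-PC = 3 --

FLAGS = (N=1, Z=0)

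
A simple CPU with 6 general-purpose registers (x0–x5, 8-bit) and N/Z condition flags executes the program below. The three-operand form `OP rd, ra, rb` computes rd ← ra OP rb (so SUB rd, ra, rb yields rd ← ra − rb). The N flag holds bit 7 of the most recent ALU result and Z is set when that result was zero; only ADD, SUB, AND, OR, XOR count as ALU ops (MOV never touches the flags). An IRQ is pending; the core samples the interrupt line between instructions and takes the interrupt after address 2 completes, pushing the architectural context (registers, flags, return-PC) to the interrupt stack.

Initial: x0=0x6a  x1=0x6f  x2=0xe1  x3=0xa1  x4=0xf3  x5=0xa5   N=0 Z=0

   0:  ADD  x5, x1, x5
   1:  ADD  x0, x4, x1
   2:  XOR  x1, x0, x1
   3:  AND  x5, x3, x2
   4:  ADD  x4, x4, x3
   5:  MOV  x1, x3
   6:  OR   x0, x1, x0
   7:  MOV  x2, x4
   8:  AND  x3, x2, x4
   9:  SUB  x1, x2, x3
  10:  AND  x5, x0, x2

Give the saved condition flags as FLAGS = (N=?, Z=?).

after  0: x0=0x6a x1=0x6f x2=0xe1 x3=0xa1 x4=0xf3 x5=0x14  N=0 Z=0
after  1: x0=0x62 x1=0x6f x2=0xe1 x3=0xa1 x4=0xf3 x5=0x14  N=0 Z=0
after  2: x0=0x62 x1=0x0d x2=0xe1 x3=0xa1 x4=0xf3 x5=0x14  N=0 Z=0
-- IRQ taken; context saved, return-PC = 3 --

FLAGS = (N=0, Z=0)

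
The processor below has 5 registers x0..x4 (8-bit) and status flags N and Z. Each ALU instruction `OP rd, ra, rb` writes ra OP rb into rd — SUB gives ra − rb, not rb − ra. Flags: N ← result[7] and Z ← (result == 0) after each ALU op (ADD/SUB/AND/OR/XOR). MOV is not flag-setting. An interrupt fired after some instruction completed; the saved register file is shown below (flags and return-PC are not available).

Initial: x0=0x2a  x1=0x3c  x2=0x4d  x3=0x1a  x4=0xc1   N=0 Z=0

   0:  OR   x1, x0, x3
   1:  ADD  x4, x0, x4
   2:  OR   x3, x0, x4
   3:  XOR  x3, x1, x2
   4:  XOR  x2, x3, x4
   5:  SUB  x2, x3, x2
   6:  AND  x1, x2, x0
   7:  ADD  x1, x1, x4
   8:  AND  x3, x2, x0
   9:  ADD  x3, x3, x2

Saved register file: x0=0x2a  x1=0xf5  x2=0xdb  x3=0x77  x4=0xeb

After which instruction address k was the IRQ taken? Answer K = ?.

after  0: x0=0x2a x1=0x3a x2=0x4d x3=0x1a x4=0xc1  N=0 Z=0
after  1: x0=0x2a x1=0x3a x2=0x4d x3=0x1a x4=0xeb  N=1 Z=0
after  2: x0=0x2a x1=0x3a x2=0x4d x3=0xeb x4=0xeb  N=1 Z=0
after  3: x0=0x2a x1=0x3a x2=0x4d x3=0x77 x4=0xeb  N=0 Z=0
after  4: x0=0x2a x1=0x3a x2=0x9c x3=0x77 x4=0xeb  N=1 Z=0
after  5: x0=0x2a x1=0x3a x2=0xdb x3=0x77 x4=0xeb  N=1 Z=0
after  6: x0=0x2a x1=0x0a x2=0xdb x3=0x77 x4=0xeb  N=0 Z=0
after  7: x0=0x2a x1=0xf5 x2=0xdb x3=0x77 x4=0xeb  N=1 Z=0
-- IRQ taken; context saved, return-PC = 8 --

K = 7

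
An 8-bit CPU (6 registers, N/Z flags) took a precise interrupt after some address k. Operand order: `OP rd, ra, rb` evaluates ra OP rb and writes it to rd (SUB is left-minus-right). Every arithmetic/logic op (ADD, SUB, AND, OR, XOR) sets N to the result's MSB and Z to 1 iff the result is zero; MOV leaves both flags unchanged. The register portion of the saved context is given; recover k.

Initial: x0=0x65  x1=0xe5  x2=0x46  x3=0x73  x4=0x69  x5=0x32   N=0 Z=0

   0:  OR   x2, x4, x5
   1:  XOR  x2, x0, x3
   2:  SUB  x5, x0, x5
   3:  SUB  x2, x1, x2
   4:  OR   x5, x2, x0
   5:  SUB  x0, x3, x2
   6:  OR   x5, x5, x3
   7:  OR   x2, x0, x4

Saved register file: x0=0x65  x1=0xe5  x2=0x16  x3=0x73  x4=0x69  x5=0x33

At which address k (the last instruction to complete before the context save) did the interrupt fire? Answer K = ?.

after  0: x0=0x65 x1=0xe5 x2=0x7b x3=0x73 x4=0x69 x5=0x32  N=0 Z=0
after  1: x0=0x65 x1=0xe5 x2=0x16 x3=0x73 x4=0x69 x5=0x32  N=0 Z=0
after  2: x0=0x65 x1=0xe5 x2=0x16 x3=0x73 x4=0x69 x5=0x33  N=0 Z=0
-- IRQ taken; context saved, return-PC = 3 --

K = 2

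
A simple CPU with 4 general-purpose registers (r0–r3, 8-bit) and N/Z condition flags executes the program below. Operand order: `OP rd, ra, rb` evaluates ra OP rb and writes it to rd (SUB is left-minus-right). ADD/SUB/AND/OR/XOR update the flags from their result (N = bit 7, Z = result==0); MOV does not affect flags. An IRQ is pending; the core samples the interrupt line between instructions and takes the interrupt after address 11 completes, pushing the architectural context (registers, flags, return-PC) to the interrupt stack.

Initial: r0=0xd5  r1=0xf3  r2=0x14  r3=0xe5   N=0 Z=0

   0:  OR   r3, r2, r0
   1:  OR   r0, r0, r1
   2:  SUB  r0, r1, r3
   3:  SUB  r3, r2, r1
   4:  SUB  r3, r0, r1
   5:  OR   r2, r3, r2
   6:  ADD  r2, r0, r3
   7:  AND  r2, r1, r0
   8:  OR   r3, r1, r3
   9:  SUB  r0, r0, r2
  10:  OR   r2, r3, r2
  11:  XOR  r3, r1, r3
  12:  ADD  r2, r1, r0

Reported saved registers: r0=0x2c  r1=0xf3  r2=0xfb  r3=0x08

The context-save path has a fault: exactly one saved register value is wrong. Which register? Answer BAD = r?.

BAD = r0

after  0: r0=0xd5 r1=0xf3 r2=0x14 r3=0xd5  N=1 Z=0
after  1: r0=0xf7 r1=0xf3 r2=0x14 r3=0xd5  N=1 Z=0
after  2: r0=0x1e r1=0xf3 r2=0x14 r3=0xd5  N=0 Z=0
after  3: r0=0x1e r1=0xf3 r2=0x14 r3=0x21  N=0 Z=0
after  4: r0=0x1e r1=0xf3 r2=0x14 r3=0x2b  N=0 Z=0
after  5: r0=0x1e r1=0xf3 r2=0x3f r3=0x2b  N=0 Z=0
after  6: r0=0x1e r1=0xf3 r2=0x49 r3=0x2b  N=0 Z=0
after  7: r0=0x1e r1=0xf3 r2=0x12 r3=0x2b  N=0 Z=0
after  8: r0=0x1e r1=0xf3 r2=0x12 r3=0xfb  N=1 Z=0
after  9: r0=0x0c r1=0xf3 r2=0x12 r3=0xfb  N=0 Z=0
after 10: r0=0x0c r1=0xf3 r2=0xfb r3=0xfb  N=1 Z=0
after 11: r0=0x0c r1=0xf3 r2=0xfb r3=0x08  N=0 Z=0
-- IRQ taken; context saved, return-PC = 12 --
mismatch: r0: reported 0x2c vs actual 0x0c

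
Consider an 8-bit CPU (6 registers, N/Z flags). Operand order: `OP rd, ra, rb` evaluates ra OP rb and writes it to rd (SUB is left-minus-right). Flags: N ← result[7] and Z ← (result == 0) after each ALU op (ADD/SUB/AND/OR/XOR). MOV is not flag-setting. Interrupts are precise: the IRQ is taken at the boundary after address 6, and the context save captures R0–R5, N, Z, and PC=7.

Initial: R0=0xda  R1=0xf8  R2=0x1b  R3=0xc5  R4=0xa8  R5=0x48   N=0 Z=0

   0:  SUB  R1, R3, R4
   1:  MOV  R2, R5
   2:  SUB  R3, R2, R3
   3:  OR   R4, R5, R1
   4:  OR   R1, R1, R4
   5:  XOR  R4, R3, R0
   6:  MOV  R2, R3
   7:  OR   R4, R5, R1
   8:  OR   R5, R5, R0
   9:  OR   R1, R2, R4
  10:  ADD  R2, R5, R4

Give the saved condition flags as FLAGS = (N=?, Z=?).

FLAGS = (N=0, Z=0)

after  0: R0=0xda R1=0x1d R2=0x1b R3=0xc5 R4=0xa8 R5=0x48  N=0 Z=0
after  1: R0=0xda R1=0x1d R2=0x48 R3=0xc5 R4=0xa8 R5=0x48  N=0 Z=0
after  2: R0=0xda R1=0x1d R2=0x48 R3=0x83 R4=0xa8 R5=0x48  N=1 Z=0
after  3: R0=0xda R1=0x1d R2=0x48 R3=0x83 R4=0x5d R5=0x48  N=0 Z=0
after  4: R0=0xda R1=0x5d R2=0x48 R3=0x83 R4=0x5d R5=0x48  N=0 Z=0
after  5: R0=0xda R1=0x5d R2=0x48 R3=0x83 R4=0x59 R5=0x48  N=0 Z=0
after  6: R0=0xda R1=0x5d R2=0x83 R3=0x83 R4=0x59 R5=0x48  N=0 Z=0
-- IRQ taken; context saved, return-PC = 7 --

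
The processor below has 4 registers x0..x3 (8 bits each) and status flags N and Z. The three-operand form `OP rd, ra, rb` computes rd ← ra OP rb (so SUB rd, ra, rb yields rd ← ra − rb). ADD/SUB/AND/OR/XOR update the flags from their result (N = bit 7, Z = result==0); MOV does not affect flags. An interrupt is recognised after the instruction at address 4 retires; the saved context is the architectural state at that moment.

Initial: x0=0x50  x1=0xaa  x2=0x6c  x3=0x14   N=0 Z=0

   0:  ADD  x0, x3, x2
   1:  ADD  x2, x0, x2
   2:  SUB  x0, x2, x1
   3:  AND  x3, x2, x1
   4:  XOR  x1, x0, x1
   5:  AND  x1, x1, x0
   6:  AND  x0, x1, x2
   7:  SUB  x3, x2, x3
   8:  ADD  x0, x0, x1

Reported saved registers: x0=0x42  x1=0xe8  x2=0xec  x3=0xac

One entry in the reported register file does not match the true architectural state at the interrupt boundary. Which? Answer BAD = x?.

after  0: x0=0x80 x1=0xaa x2=0x6c x3=0x14  N=1 Z=0
after  1: x0=0x80 x1=0xaa x2=0xec x3=0x14  N=1 Z=0
after  2: x0=0x42 x1=0xaa x2=0xec x3=0x14  N=0 Z=0
after  3: x0=0x42 x1=0xaa x2=0xec x3=0xa8  N=1 Z=0
after  4: x0=0x42 x1=0xe8 x2=0xec x3=0xa8  N=1 Z=0
-- IRQ taken; context saved, return-PC = 5 --
mismatch: x3: reported 0xac vs actual 0xa8

BAD = x3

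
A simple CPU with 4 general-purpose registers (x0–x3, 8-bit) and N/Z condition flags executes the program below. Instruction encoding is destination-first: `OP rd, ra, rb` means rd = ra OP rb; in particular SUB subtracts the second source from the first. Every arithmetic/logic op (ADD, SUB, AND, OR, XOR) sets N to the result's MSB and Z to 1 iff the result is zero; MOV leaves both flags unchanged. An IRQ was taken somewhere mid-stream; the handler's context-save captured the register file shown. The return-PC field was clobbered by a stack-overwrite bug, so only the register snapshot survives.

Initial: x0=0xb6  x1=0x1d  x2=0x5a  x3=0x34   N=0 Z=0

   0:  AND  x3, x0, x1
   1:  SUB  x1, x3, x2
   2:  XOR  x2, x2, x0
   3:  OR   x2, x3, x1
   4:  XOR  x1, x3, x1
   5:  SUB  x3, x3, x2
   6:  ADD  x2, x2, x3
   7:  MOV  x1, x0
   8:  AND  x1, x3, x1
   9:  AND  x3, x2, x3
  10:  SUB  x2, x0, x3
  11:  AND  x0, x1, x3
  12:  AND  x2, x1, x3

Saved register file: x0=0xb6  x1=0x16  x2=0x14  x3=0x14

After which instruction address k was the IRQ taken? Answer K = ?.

after  0: x0=0xb6 x1=0x1d x2=0x5a x3=0x14  N=0 Z=0
after  1: x0=0xb6 x1=0xba x2=0x5a x3=0x14  N=1 Z=0
after  2: x0=0xb6 x1=0xba x2=0xec x3=0x14  N=1 Z=0
after  3: x0=0xb6 x1=0xba x2=0xbe x3=0x14  N=1 Z=0
after  4: x0=0xb6 x1=0xae x2=0xbe x3=0x14  N=1 Z=0
after  5: x0=0xb6 x1=0xae x2=0xbe x3=0x56  N=0 Z=0
after  6: x0=0xb6 x1=0xae x2=0x14 x3=0x56  N=0 Z=0
after  7: x0=0xb6 x1=0xb6 x2=0x14 x3=0x56  N=0 Z=0
after  8: x0=0xb6 x1=0x16 x2=0x14 x3=0x56  N=0 Z=0
after  9: x0=0xb6 x1=0x16 x2=0x14 x3=0x14  N=0 Z=0
-- IRQ taken; context saved, return-PC = 10 --

K = 9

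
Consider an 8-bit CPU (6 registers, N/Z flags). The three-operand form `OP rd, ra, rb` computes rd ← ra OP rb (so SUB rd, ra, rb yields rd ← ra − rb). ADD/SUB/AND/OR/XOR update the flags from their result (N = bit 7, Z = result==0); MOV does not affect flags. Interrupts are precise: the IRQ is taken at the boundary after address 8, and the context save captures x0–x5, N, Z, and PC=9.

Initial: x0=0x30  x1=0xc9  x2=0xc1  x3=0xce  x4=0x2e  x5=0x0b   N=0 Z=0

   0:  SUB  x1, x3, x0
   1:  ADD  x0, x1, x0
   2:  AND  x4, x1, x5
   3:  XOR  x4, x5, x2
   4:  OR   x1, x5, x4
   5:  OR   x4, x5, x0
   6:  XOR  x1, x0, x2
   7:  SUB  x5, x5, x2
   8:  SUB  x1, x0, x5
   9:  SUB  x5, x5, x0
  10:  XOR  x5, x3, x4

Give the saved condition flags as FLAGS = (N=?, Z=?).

after  0: x0=0x30 x1=0x9e x2=0xc1 x3=0xce x4=0x2e x5=0x0b  N=1 Z=0
after  1: x0=0xce x1=0x9e x2=0xc1 x3=0xce x4=0x2e x5=0x0b  N=1 Z=0
after  2: x0=0xce x1=0x9e x2=0xc1 x3=0xce x4=0x0a x5=0x0b  N=0 Z=0
after  3: x0=0xce x1=0x9e x2=0xc1 x3=0xce x4=0xca x5=0x0b  N=1 Z=0
after  4: x0=0xce x1=0xcb x2=0xc1 x3=0xce x4=0xca x5=0x0b  N=1 Z=0
after  5: x0=0xce x1=0xcb x2=0xc1 x3=0xce x4=0xcf x5=0x0b  N=1 Z=0
after  6: x0=0xce x1=0x0f x2=0xc1 x3=0xce x4=0xcf x5=0x0b  N=0 Z=0
after  7: x0=0xce x1=0x0f x2=0xc1 x3=0xce x4=0xcf x5=0x4a  N=0 Z=0
after  8: x0=0xce x1=0x84 x2=0xc1 x3=0xce x4=0xcf x5=0x4a  N=1 Z=0
-- IRQ taken; context saved, return-PC = 9 --

FLAGS = (N=1, Z=0)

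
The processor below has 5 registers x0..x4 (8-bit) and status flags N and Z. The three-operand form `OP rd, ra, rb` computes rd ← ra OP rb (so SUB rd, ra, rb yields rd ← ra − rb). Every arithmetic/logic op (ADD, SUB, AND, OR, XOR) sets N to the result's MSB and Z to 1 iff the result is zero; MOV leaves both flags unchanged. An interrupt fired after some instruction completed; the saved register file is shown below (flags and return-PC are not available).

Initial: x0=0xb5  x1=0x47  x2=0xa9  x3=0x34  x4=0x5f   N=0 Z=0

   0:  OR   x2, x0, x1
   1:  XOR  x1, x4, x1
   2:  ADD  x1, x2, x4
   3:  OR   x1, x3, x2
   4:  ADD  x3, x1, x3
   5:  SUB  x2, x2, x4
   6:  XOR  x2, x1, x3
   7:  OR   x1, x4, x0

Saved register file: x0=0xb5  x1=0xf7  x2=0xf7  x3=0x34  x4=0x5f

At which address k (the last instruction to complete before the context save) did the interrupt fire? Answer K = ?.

K = 3

after  0: x0=0xb5 x1=0x47 x2=0xf7 x3=0x34 x4=0x5f  N=1 Z=0
after  1: x0=0xb5 x1=0x18 x2=0xf7 x3=0x34 x4=0x5f  N=0 Z=0
after  2: x0=0xb5 x1=0x56 x2=0xf7 x3=0x34 x4=0x5f  N=0 Z=0
after  3: x0=0xb5 x1=0xf7 x2=0xf7 x3=0x34 x4=0x5f  N=1 Z=0
-- IRQ taken; context saved, return-PC = 4 --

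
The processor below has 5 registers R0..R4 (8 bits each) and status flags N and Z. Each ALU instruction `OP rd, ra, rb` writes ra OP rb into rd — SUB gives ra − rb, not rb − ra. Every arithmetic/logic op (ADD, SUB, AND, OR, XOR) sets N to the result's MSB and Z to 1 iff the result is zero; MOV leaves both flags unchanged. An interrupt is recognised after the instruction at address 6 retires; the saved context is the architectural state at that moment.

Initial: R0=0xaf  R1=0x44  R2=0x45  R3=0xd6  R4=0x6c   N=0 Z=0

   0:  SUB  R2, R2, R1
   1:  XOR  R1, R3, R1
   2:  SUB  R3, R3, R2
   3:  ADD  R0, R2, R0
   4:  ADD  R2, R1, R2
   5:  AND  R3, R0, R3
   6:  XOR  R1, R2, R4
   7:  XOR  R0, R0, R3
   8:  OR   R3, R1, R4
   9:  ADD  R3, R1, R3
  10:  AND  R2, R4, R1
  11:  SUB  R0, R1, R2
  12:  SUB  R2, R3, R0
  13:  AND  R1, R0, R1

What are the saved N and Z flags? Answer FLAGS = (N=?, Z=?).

FLAGS = (N=1, Z=0)

after  0: R0=0xaf R1=0x44 R2=0x01 R3=0xd6 R4=0x6c  N=0 Z=0
after  1: R0=0xaf R1=0x92 R2=0x01 R3=0xd6 R4=0x6c  N=1 Z=0
after  2: R0=0xaf R1=0x92 R2=0x01 R3=0xd5 R4=0x6c  N=1 Z=0
after  3: R0=0xb0 R1=0x92 R2=0x01 R3=0xd5 R4=0x6c  N=1 Z=0
after  4: R0=0xb0 R1=0x92 R2=0x93 R3=0xd5 R4=0x6c  N=1 Z=0
after  5: R0=0xb0 R1=0x92 R2=0x93 R3=0x90 R4=0x6c  N=1 Z=0
after  6: R0=0xb0 R1=0xff R2=0x93 R3=0x90 R4=0x6c  N=1 Z=0
-- IRQ taken; context saved, return-PC = 7 --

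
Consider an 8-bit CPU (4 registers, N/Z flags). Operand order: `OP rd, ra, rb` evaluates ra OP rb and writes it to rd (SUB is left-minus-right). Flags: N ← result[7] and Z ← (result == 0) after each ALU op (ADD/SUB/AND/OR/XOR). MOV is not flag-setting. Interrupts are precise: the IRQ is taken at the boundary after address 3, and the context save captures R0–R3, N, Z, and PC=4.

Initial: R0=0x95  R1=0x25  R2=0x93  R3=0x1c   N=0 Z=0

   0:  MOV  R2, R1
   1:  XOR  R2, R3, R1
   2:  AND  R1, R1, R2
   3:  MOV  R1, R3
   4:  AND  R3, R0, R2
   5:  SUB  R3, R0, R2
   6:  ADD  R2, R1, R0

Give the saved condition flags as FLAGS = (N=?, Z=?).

after  0: R0=0x95 R1=0x25 R2=0x25 R3=0x1c  N=0 Z=0
after  1: R0=0x95 R1=0x25 R2=0x39 R3=0x1c  N=0 Z=0
after  2: R0=0x95 R1=0x21 R2=0x39 R3=0x1c  N=0 Z=0
after  3: R0=0x95 R1=0x1c R2=0x39 R3=0x1c  N=0 Z=0
-- IRQ taken; context saved, return-PC = 4 --

FLAGS = (N=0, Z=0)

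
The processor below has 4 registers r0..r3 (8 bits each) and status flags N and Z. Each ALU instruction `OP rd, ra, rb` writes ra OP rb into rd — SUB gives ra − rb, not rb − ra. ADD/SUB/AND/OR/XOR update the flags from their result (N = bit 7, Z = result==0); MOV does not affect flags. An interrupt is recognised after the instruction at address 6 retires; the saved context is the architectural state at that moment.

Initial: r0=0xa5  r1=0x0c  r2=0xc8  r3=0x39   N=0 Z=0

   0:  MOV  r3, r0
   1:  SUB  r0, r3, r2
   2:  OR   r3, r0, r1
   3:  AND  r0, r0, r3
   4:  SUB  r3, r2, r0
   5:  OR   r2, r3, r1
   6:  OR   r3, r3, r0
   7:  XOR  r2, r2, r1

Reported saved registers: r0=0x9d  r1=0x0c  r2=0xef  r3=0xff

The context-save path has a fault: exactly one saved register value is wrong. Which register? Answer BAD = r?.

BAD = r0

after  0: r0=0xa5 r1=0x0c r2=0xc8 r3=0xa5  N=0 Z=0
after  1: r0=0xdd r1=0x0c r2=0xc8 r3=0xa5  N=1 Z=0
after  2: r0=0xdd r1=0x0c r2=0xc8 r3=0xdd  N=1 Z=0
after  3: r0=0xdd r1=0x0c r2=0xc8 r3=0xdd  N=1 Z=0
after  4: r0=0xdd r1=0x0c r2=0xc8 r3=0xeb  N=1 Z=0
after  5: r0=0xdd r1=0x0c r2=0xef r3=0xeb  N=1 Z=0
after  6: r0=0xdd r1=0x0c r2=0xef r3=0xff  N=1 Z=0
-- IRQ taken; context saved, return-PC = 7 --
mismatch: r0: reported 0x9d vs actual 0xdd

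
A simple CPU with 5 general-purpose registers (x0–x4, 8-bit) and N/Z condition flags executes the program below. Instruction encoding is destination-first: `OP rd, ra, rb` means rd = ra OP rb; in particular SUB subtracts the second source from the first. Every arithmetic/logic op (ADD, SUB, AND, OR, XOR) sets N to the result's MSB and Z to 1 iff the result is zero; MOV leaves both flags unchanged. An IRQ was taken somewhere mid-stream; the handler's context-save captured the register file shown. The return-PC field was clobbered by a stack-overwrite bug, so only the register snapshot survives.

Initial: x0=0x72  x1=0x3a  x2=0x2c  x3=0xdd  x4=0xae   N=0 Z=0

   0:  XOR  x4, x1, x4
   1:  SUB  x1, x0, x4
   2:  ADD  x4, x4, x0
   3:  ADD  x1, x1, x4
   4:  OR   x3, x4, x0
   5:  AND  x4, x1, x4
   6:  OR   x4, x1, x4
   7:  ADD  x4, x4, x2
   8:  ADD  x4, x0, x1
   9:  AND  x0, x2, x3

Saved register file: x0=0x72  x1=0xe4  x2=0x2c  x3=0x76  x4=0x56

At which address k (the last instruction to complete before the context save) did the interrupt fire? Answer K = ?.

K = 8

after  0: x0=0x72 x1=0x3a x2=0x2c x3=0xdd x4=0x94  N=1 Z=0
after  1: x0=0x72 x1=0xde x2=0x2c x3=0xdd x4=0x94  N=1 Z=0
after  2: x0=0x72 x1=0xde x2=0x2c x3=0xdd x4=0x06  N=0 Z=0
after  3: x0=0x72 x1=0xe4 x2=0x2c x3=0xdd x4=0x06  N=1 Z=0
after  4: x0=0x72 x1=0xe4 x2=0x2c x3=0x76 x4=0x06  N=0 Z=0
after  5: x0=0x72 x1=0xe4 x2=0x2c x3=0x76 x4=0x04  N=0 Z=0
after  6: x0=0x72 x1=0xe4 x2=0x2c x3=0x76 x4=0xe4  N=1 Z=0
after  7: x0=0x72 x1=0xe4 x2=0x2c x3=0x76 x4=0x10  N=0 Z=0
after  8: x0=0x72 x1=0xe4 x2=0x2c x3=0x76 x4=0x56  N=0 Z=0
-- IRQ taken; context saved, return-PC = 9 --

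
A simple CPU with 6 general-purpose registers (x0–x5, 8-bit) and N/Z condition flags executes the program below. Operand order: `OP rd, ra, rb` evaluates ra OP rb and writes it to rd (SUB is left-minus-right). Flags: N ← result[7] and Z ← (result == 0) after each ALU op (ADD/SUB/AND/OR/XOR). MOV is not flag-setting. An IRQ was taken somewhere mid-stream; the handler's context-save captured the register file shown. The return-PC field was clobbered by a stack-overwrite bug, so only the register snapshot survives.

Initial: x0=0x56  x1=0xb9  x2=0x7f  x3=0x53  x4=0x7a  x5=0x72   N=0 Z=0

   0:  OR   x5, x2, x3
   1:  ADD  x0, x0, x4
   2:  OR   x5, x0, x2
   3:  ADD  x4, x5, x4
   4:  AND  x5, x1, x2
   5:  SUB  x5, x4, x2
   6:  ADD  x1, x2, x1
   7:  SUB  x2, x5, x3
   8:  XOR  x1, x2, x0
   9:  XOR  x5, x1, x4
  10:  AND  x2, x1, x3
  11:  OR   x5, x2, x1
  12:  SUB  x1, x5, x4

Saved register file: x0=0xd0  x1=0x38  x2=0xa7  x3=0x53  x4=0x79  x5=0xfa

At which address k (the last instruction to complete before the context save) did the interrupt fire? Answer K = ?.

K = 7

after  0: x0=0x56 x1=0xb9 x2=0x7f x3=0x53 x4=0x7a x5=0x7f  N=0 Z=0
after  1: x0=0xd0 x1=0xb9 x2=0x7f x3=0x53 x4=0x7a x5=0x7f  N=1 Z=0
after  2: x0=0xd0 x1=0xb9 x2=0x7f x3=0x53 x4=0x7a x5=0xff  N=1 Z=0
after  3: x0=0xd0 x1=0xb9 x2=0x7f x3=0x53 x4=0x79 x5=0xff  N=0 Z=0
after  4: x0=0xd0 x1=0xb9 x2=0x7f x3=0x53 x4=0x79 x5=0x39  N=0 Z=0
after  5: x0=0xd0 x1=0xb9 x2=0x7f x3=0x53 x4=0x79 x5=0xfa  N=1 Z=0
after  6: x0=0xd0 x1=0x38 x2=0x7f x3=0x53 x4=0x79 x5=0xfa  N=0 Z=0
after  7: x0=0xd0 x1=0x38 x2=0xa7 x3=0x53 x4=0x79 x5=0xfa  N=1 Z=0
-- IRQ taken; context saved, return-PC = 8 --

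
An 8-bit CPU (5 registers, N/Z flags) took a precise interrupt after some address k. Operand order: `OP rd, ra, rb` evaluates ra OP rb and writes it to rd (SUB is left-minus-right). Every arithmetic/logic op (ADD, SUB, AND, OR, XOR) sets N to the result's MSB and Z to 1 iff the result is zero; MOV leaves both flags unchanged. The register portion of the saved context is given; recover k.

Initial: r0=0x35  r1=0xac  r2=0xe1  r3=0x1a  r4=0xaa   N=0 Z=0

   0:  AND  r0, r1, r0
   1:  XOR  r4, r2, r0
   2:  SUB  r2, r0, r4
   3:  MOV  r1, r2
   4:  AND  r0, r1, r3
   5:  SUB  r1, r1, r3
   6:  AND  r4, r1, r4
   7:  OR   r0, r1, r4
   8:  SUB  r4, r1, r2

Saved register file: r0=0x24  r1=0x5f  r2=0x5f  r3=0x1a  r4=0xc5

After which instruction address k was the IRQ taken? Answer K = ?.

after  0: r0=0x24 r1=0xac r2=0xe1 r3=0x1a r4=0xaa  N=0 Z=0
after  1: r0=0x24 r1=0xac r2=0xe1 r3=0x1a r4=0xc5  N=1 Z=0
after  2: r0=0x24 r1=0xac r2=0x5f r3=0x1a r4=0xc5  N=0 Z=0
after  3: r0=0x24 r1=0x5f r2=0x5f r3=0x1a r4=0xc5  N=0 Z=0
-- IRQ taken; context saved, return-PC = 4 --

K = 3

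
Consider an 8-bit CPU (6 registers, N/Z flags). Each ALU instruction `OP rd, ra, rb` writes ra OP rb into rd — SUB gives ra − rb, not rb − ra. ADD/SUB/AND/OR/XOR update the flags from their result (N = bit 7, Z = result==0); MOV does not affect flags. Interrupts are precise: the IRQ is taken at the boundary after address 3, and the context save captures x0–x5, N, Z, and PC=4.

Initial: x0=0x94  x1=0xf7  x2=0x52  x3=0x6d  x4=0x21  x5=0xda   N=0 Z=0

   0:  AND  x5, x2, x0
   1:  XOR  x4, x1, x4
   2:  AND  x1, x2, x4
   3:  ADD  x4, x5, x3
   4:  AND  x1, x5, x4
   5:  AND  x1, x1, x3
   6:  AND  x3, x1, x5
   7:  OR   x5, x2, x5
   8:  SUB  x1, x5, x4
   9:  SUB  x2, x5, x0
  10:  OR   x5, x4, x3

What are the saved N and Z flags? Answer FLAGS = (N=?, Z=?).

after  0: x0=0x94 x1=0xf7 x2=0x52 x3=0x6d x4=0x21 x5=0x10  N=0 Z=0
after  1: x0=0x94 x1=0xf7 x2=0x52 x3=0x6d x4=0xd6 x5=0x10  N=1 Z=0
after  2: x0=0x94 x1=0x52 x2=0x52 x3=0x6d x4=0xd6 x5=0x10  N=0 Z=0
after  3: x0=0x94 x1=0x52 x2=0x52 x3=0x6d x4=0x7d x5=0x10  N=0 Z=0
-- IRQ taken; context saved, return-PC = 4 --

FLAGS = (N=0, Z=0)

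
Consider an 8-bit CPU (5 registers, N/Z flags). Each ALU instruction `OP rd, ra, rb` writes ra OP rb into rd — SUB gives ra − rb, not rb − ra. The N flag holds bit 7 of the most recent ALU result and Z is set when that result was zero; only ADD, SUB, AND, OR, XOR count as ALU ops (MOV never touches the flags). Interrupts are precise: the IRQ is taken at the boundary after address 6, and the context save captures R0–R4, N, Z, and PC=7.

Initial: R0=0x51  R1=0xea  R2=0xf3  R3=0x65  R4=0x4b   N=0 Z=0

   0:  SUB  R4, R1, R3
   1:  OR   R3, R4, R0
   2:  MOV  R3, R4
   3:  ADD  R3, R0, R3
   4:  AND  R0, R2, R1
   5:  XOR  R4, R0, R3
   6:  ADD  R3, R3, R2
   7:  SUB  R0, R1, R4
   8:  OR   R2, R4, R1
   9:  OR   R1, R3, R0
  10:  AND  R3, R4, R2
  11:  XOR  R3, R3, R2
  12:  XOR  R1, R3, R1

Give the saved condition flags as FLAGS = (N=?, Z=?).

after  0: R0=0x51 R1=0xea R2=0xf3 R3=0x65 R4=0x85  N=1 Z=0
after  1: R0=0x51 R1=0xea R2=0xf3 R3=0xd5 R4=0x85  N=1 Z=0
after  2: R0=0x51 R1=0xea R2=0xf3 R3=0x85 R4=0x85  N=1 Z=0
after  3: R0=0x51 R1=0xea R2=0xf3 R3=0xd6 R4=0x85  N=1 Z=0
after  4: R0=0xe2 R1=0xea R2=0xf3 R3=0xd6 R4=0x85  N=1 Z=0
after  5: R0=0xe2 R1=0xea R2=0xf3 R3=0xd6 R4=0x34  N=0 Z=0
after  6: R0=0xe2 R1=0xea R2=0xf3 R3=0xc9 R4=0x34  N=1 Z=0
-- IRQ taken; context saved, return-PC = 7 --

FLAGS = (N=1, Z=0)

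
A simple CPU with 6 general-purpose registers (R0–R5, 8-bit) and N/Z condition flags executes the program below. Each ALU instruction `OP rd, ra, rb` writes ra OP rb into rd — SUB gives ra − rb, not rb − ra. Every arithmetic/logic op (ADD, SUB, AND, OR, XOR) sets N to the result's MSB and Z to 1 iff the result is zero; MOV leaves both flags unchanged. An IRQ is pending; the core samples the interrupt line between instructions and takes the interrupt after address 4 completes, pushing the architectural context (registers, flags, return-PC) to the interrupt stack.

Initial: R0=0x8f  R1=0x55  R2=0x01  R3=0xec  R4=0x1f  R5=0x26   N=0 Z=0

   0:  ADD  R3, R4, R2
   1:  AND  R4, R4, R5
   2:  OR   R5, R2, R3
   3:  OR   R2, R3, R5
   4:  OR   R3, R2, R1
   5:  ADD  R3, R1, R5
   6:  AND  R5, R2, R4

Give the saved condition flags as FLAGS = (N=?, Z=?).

FLAGS = (N=0, Z=0)

after  0: R0=0x8f R1=0x55 R2=0x01 R3=0x20 R4=0x1f R5=0x26  N=0 Z=0
after  1: R0=0x8f R1=0x55 R2=0x01 R3=0x20 R4=0x06 R5=0x26  N=0 Z=0
after  2: R0=0x8f R1=0x55 R2=0x01 R3=0x20 R4=0x06 R5=0x21  N=0 Z=0
after  3: R0=0x8f R1=0x55 R2=0x21 R3=0x20 R4=0x06 R5=0x21  N=0 Z=0
after  4: R0=0x8f R1=0x55 R2=0x21 R3=0x75 R4=0x06 R5=0x21  N=0 Z=0
-- IRQ taken; context saved, return-PC = 5 --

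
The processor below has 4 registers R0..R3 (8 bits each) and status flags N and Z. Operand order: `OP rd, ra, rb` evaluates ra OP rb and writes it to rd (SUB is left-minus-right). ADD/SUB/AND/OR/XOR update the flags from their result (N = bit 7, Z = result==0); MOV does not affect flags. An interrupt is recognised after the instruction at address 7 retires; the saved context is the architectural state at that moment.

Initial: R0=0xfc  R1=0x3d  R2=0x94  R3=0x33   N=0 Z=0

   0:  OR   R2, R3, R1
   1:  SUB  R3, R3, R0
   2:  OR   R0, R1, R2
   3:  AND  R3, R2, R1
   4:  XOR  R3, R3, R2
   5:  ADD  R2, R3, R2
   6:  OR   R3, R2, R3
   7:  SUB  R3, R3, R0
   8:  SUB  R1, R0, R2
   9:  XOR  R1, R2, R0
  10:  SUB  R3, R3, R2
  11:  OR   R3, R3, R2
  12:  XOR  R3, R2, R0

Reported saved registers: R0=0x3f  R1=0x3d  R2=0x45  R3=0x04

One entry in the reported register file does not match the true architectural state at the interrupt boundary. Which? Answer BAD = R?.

BAD = R2

after  0: R0=0xfc R1=0x3d R2=0x3f R3=0x33  N=0 Z=0
after  1: R0=0xfc R1=0x3d R2=0x3f R3=0x37  N=0 Z=0
after  2: R0=0x3f R1=0x3d R2=0x3f R3=0x37  N=0 Z=0
after  3: R0=0x3f R1=0x3d R2=0x3f R3=0x3d  N=0 Z=0
after  4: R0=0x3f R1=0x3d R2=0x3f R3=0x02  N=0 Z=0
after  5: R0=0x3f R1=0x3d R2=0x41 R3=0x02  N=0 Z=0
after  6: R0=0x3f R1=0x3d R2=0x41 R3=0x43  N=0 Z=0
after  7: R0=0x3f R1=0x3d R2=0x41 R3=0x04  N=0 Z=0
-- IRQ taken; context saved, return-PC = 8 --
mismatch: R2: reported 0x45 vs actual 0x41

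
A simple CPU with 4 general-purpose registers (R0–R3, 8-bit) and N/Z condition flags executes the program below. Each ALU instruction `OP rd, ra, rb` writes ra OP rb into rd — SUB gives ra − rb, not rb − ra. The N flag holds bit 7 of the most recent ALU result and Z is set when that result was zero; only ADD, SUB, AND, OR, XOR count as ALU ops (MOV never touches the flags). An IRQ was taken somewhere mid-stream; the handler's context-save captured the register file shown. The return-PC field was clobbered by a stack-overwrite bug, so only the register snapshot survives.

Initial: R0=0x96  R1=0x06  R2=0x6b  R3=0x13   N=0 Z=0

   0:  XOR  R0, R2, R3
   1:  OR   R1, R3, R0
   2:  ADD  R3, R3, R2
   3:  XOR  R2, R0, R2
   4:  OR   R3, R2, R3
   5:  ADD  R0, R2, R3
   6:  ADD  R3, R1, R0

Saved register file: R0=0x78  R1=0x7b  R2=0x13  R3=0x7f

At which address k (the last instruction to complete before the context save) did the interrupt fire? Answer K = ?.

K = 4

after  0: R0=0x78 R1=0x06 R2=0x6b R3=0x13  N=0 Z=0
after  1: R0=0x78 R1=0x7b R2=0x6b R3=0x13  N=0 Z=0
after  2: R0=0x78 R1=0x7b R2=0x6b R3=0x7e  N=0 Z=0
after  3: R0=0x78 R1=0x7b R2=0x13 R3=0x7e  N=0 Z=0
after  4: R0=0x78 R1=0x7b R2=0x13 R3=0x7f  N=0 Z=0
-- IRQ taken; context saved, return-PC = 5 --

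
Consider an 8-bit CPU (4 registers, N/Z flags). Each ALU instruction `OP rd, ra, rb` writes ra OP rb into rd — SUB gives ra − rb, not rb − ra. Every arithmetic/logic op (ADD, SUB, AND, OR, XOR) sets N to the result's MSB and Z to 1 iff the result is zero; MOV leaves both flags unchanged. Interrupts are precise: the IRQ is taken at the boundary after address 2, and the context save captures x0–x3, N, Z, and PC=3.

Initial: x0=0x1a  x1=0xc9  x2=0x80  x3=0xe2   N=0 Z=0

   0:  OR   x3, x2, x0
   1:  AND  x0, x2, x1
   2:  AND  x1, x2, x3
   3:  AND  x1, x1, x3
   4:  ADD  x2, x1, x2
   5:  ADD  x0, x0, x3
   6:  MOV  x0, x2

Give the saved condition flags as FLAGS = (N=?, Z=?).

after  0: x0=0x1a x1=0xc9 x2=0x80 x3=0x9a  N=1 Z=0
after  1: x0=0x80 x1=0xc9 x2=0x80 x3=0x9a  N=1 Z=0
after  2: x0=0x80 x1=0x80 x2=0x80 x3=0x9a  N=1 Z=0
-- IRQ taken; context saved, return-PC = 3 --

FLAGS = (N=1, Z=0)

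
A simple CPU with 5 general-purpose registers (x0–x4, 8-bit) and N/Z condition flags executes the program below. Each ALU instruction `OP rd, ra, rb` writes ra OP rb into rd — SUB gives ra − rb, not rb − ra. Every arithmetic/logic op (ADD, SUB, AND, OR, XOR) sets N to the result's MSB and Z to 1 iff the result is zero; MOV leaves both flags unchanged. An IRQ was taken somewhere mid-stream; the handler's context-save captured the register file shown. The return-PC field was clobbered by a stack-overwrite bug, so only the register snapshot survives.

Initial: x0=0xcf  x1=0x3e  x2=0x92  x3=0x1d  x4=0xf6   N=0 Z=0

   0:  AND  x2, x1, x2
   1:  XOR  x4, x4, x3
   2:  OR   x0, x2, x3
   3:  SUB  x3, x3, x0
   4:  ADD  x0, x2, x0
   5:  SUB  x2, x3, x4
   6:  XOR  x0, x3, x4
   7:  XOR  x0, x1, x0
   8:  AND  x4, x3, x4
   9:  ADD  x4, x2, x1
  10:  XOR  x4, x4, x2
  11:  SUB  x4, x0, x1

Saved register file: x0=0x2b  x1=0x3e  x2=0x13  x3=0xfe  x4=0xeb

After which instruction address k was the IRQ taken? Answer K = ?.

K = 7

after  0: x0=0xcf x1=0x3e x2=0x12 x3=0x1d x4=0xf6  N=0 Z=0
after  1: x0=0xcf x1=0x3e x2=0x12 x3=0x1d x4=0xeb  N=1 Z=0
after  2: x0=0x1f x1=0x3e x2=0x12 x3=0x1d x4=0xeb  N=0 Z=0
after  3: x0=0x1f x1=0x3e x2=0x12 x3=0xfe x4=0xeb  N=1 Z=0
after  4: x0=0x31 x1=0x3e x2=0x12 x3=0xfe x4=0xeb  N=0 Z=0
after  5: x0=0x31 x1=0x3e x2=0x13 x3=0xfe x4=0xeb  N=0 Z=0
after  6: x0=0x15 x1=0x3e x2=0x13 x3=0xfe x4=0xeb  N=0 Z=0
after  7: x0=0x2b x1=0x3e x2=0x13 x3=0xfe x4=0xeb  N=0 Z=0
-- IRQ taken; context saved, return-PC = 8 --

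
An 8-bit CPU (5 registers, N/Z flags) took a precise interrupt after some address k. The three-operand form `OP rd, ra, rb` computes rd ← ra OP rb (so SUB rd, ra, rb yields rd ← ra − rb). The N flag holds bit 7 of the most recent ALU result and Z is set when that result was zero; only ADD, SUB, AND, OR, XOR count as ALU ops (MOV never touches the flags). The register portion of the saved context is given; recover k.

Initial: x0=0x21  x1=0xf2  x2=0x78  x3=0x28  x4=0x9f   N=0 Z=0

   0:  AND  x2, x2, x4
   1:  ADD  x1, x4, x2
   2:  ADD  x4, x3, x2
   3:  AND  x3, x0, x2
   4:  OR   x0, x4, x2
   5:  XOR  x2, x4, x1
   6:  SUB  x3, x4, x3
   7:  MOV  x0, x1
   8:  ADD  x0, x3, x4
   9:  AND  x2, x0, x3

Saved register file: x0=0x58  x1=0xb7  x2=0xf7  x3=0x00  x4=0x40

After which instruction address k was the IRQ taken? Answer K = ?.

K = 5

after  0: x0=0x21 x1=0xf2 x2=0x18 x3=0x28 x4=0x9f  N=0 Z=0
after  1: x0=0x21 x1=0xb7 x2=0x18 x3=0x28 x4=0x9f  N=1 Z=0
after  2: x0=0x21 x1=0xb7 x2=0x18 x3=0x28 x4=0x40  N=0 Z=0
after  3: x0=0x21 x1=0xb7 x2=0x18 x3=0x00 x4=0x40  N=0 Z=1
after  4: x0=0x58 x1=0xb7 x2=0x18 x3=0x00 x4=0x40  N=0 Z=0
after  5: x0=0x58 x1=0xb7 x2=0xf7 x3=0x00 x4=0x40  N=1 Z=0
-- IRQ taken; context saved, return-PC = 6 --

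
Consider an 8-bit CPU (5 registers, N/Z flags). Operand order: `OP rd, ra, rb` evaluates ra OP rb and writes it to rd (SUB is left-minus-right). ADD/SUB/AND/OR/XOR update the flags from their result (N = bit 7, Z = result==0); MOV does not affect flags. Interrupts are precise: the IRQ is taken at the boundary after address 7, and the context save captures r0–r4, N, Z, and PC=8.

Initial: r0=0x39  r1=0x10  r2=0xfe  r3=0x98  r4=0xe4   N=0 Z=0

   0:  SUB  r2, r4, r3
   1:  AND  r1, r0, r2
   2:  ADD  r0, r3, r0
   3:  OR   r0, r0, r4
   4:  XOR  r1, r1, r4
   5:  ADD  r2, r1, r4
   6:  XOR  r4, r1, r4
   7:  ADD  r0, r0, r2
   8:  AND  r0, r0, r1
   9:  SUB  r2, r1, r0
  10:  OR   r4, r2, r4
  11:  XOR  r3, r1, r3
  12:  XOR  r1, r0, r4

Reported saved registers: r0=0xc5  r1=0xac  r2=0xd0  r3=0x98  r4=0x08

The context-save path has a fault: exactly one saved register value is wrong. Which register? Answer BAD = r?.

BAD = r1

after  0: r0=0x39 r1=0x10 r2=0x4c r3=0x98 r4=0xe4  N=0 Z=0
after  1: r0=0x39 r1=0x08 r2=0x4c r3=0x98 r4=0xe4  N=0 Z=0
after  2: r0=0xd1 r1=0x08 r2=0x4c r3=0x98 r4=0xe4  N=1 Z=0
after  3: r0=0xf5 r1=0x08 r2=0x4c r3=0x98 r4=0xe4  N=1 Z=0
after  4: r0=0xf5 r1=0xec r2=0x4c r3=0x98 r4=0xe4  N=1 Z=0
after  5: r0=0xf5 r1=0xec r2=0xd0 r3=0x98 r4=0xe4  N=1 Z=0
after  6: r0=0xf5 r1=0xec r2=0xd0 r3=0x98 r4=0x08  N=0 Z=0
after  7: r0=0xc5 r1=0xec r2=0xd0 r3=0x98 r4=0x08  N=1 Z=0
-- IRQ taken; context saved, return-PC = 8 --
mismatch: r1: reported 0xac vs actual 0xec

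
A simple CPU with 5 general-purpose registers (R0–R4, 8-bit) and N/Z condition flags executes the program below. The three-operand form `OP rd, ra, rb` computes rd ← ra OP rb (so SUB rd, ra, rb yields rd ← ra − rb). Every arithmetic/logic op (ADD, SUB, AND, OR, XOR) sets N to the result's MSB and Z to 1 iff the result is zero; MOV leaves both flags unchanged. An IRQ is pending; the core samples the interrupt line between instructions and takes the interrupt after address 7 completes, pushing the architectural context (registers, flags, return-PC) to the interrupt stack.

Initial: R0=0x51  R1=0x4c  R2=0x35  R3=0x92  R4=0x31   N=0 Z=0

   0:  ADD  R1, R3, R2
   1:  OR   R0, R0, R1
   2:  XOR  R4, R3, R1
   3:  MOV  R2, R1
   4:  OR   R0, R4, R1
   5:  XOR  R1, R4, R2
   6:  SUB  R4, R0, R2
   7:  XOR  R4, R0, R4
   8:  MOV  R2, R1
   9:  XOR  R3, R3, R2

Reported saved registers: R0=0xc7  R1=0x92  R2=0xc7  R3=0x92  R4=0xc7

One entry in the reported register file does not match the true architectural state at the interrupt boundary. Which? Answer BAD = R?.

BAD = R0

after  0: R0=0x51 R1=0xc7 R2=0x35 R3=0x92 R4=0x31  N=1 Z=0
after  1: R0=0xd7 R1=0xc7 R2=0x35 R3=0x92 R4=0x31  N=1 Z=0
after  2: R0=0xd7 R1=0xc7 R2=0x35 R3=0x92 R4=0x55  N=0 Z=0
after  3: R0=0xd7 R1=0xc7 R2=0xc7 R3=0x92 R4=0x55  N=0 Z=0
after  4: R0=0xd7 R1=0xc7 R2=0xc7 R3=0x92 R4=0x55  N=1 Z=0
after  5: R0=0xd7 R1=0x92 R2=0xc7 R3=0x92 R4=0x55  N=1 Z=0
after  6: R0=0xd7 R1=0x92 R2=0xc7 R3=0x92 R4=0x10  N=0 Z=0
after  7: R0=0xd7 R1=0x92 R2=0xc7 R3=0x92 R4=0xc7  N=1 Z=0
-- IRQ taken; context saved, return-PC = 8 --
mismatch: R0: reported 0xc7 vs actual 0xd7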